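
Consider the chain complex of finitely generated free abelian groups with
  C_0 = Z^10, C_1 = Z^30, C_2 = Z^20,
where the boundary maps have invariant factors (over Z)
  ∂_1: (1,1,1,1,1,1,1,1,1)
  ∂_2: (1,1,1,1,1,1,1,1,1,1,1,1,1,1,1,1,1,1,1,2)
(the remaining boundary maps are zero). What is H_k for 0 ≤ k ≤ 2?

H_0 = Z,  H_1 = Z ⊕ Z/2Z,  H_2 = 0.

H_0: b_0 = 10 − 0 − 9 = 1; torsion from ∂_1 factors > 1: none. So H_0 = Z.
H_1: b_1 = 30 − 9 − 20 = 1; torsion from ∂_2 factors > 1: [2]. So H_1 = Z ⊕ Z/2Z.
H_2: b_2 = 20 − 20 − 0 = 0; torsion from ∂_3 factors > 1: none. So H_2 = 0.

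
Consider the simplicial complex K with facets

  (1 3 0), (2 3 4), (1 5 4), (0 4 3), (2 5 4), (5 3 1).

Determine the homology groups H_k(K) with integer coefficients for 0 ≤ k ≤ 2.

H_0 = Z,  H_1 = Z,  H_2 = 0.

We work with the vertex ordering 0 < 1 < 2 < 3 < 4 < 5. The simplices of K, each written with vertices in increasing order, are:

  0-simplices (6): [0], [1], [2], [3], [4], [5]
  1-simplices (12): [0,1], [0,3], [0,4], [1,3], [1,4], [1,5], [2,3], [2,4], [2,5], [3,4], [3,5], [4,5]
  2-simplices (6): [0,1,3], [0,3,4], [1,3,5], [1,4,5], [2,3,4], [2,4,5]

so the chain groups are C_0 ≅ Z^6, C_1 ≅ Z^12, C_2 ≅ Z^6.

The boundary map ∂_1: C_1 → C_0 maps an edge to its endpoints' difference, ∂[p,q] = q − p. For instance
  ∂[2,3] = [3] − [2].
This gives a 6×12 integer matrix of rank 5; reducing to Smith normal form yields diagonal entries (1,1,1,1,1).

Boundary ∂_2: C_2 → C_1 acts by ∂[p,q,r] = [q,r] − [p,r] + [p,q]. For instance
  ∂[1,4,5] = [4,5] − [1,5] + [1,4],
  ∂[0,1,3] = [1,3] − [0,3] + [0,1].
The 12×6 boundary matrix has rank 6 and Smith normal form diag(1,1,1,1,1,1).

From H_k ≅ ker(∂_k) / im(∂_{k+1}) we obtain:

  H_0: rank C_0 − rank ∂_1 = 6 − 5 = 1, and the invariant factors of ∂_1 are all 1, so H_0 = Z.
  H_1: rank ker ∂_1 − rank ∂_2 = (12 − 5) − 6 = 1, and the invariant factors of ∂_2 are all 1, so H_1 = Z.
  H_2: rank ker ∂_2 − rank ∂_3 = (6 − 6) − 0 = 0, and there is no ∂_3, so H_2 = 0.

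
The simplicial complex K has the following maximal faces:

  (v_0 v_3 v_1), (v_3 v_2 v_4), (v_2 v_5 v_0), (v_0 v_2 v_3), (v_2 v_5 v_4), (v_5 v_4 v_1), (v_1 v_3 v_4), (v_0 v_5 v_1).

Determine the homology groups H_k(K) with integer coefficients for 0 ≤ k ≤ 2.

H_0 ≅ Z,  H_1 = 0,  H_2 ≅ Z.

Take the total order v_0 < v_1 < v_2 < v_3 < v_4 < v_5 on the vertex set. Then K (dimension 2) consists of the simplices:

  0-simplices (6): [v_0], [v_1], [v_2], [v_3], [v_4], [v_5]
  1-simplices (12): [v_0,v_1], [v_0,v_2], [v_0,v_3], [v_0,v_5], [v_1,v_3], [v_1,v_4], [v_1,v_5], [v_2,v_3], [v_2,v_4], [v_2,v_5], [v_3,v_4], [v_4,v_5]
  2-simplices (8): [v_0,v_1,v_3], [v_0,v_1,v_5], [v_0,v_2,v_3], [v_0,v_2,v_5], [v_1,v_3,v_4], [v_1,v_4,v_5], [v_2,v_3,v_4], [v_2,v_4,v_5]

so the chain groups are C_0 ≅ Z^6, C_1 ≅ Z^12, C_2 ≅ Z^8.

∂_1: C_1 → C_0 sends each edge [p,q] (with p < q) to q − p. For instance
  ∂[v_4,v_5] = [v_5] − [v_4].
The resulting 6×12 matrix has rank 5, and its Smith normal form has invariant factors (1,1,1,1,1).

Boundary ∂_2: C_2 → C_1 acts by ∂[p,q,r] = [q,r] − [p,r] + [p,q]. For instance
  ∂[v_0,v_2,v_5] = [v_2,v_5] − [v_0,v_5] + [v_0,v_2],
  ∂[v_0,v_1,v_5] = [v_1,v_5] − [v_0,v_5] + [v_0,v_1].
As a 12×8 matrix over Z this has rank 7, with invariant factors (1,1,1,1,1,1,1).

From H_k ≅ ker(∂_k) / im(∂_{k+1}) we obtain:

  H_0: rank C_0 − rank ∂_1 = 6 − 5 = 1, and the invariant factors of ∂_1 are all 1, so H_0 ≅ Z.
  H_1: rank ker ∂_1 − rank ∂_2 = (12 − 5) − 7 = 0, and the invariant factors of ∂_2 are all 1, so H_1 ≅ 0.
  H_2: rank ker ∂_2 − rank ∂_3 = (8 − 7) − 0 = 1, and there is no ∂_3, so H_2 ≅ Z.

As a check, the Euler characteristic is 6 − 12 + 8 = 2, which agrees with 1 − 0 + 1 = 2.
(K is a triangulation of the 2-sphere S^2.)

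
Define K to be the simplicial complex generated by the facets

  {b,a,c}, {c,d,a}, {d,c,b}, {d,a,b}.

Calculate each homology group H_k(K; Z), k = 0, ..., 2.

We work with the vertex ordering a < b < c < d. The simplices of K, each written with vertices in increasing order, are:

  0-simplices (4): a, b, c, d
  1-simplices (6): ab, ac, ad, bc, bd, cd
  2-simplices (4): abc, abd, acd, bcd

so the chain groups are C_0 ≅ Z^4, C_1 ≅ Z^6, C_2 ≅ Z^4.

Boundary ∂_1: C_1 → C_0 maps an edge to its endpoints' difference, ∂[p,q] = q − p.
This gives a 4×6 integer matrix of rank 3; reducing to Smith normal form yields diagonal entries (1,1,1).

Boundary ∂_2: C_2 → C_1 acts by ∂[p,q,r] = [q,r] − [p,r] + [p,q]. For instance
  ∂bcd = cd − bd + bc,
  ∂abd = bd − ad + ab.
This gives a 6×4 integer matrix of rank 3; reducing to Smith normal form yields diagonal entries (1,1,1).

Reading off H_k = ker ∂_k / im ∂_{k+1}:

  H_0: rank C_0 − rank ∂_1 = 4 − 3 = 1, and the invariant factors of ∂_1 are all 1, so H_0 = Z.
  H_1: rank ker ∂_1 − rank ∂_2 = (6 − 3) − 3 = 0, and the invariant factors of ∂_2 are all 1, so H_1 = 0.
  H_2: rank ker ∂_2 − rank ∂_3 = (4 − 3) − 0 = 1, and there is no ∂_3, so H_2 = Z.

(K is a triangulation of the 2-sphere S^2.)

H_0 ≅ Z,  H_1 = 0,  H_2 ≅ Z.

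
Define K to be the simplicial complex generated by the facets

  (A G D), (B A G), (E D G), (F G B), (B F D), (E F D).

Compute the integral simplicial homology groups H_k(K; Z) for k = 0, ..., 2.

We work with the vertex ordering A < B < D < E < F < G. The simplices of K, each written with vertices in increasing order, are:

  0-simplices (6): A, B, D, E, F, G
  1-simplices (12): AB, AD, AG, BD, BF, BG, DE, DF, DG, EF, EG, FG
  2-simplices (6): ABG, ADG, BDF, BFG, DEF, DEG

Hence C_0 ≅ Z^6, C_1 ≅ Z^12, C_2 ≅ Z^6.

Boundary ∂_1: C_1 → C_0 maps an edge to its endpoints' difference, ∂[p,q] = q − p.
The 6×12 boundary matrix has rank 5 and Smith normal form diag(1,1,1,1,1).

Boundary ∂_2: C_2 → C_1 maps a triangle to the signed sum of its edges. For instance
  ∂ABG = BG − AG + AB,
  ∂DEG = EG − DG + DE.
This gives a 12×6 integer matrix of rank 6; reducing to Smith normal form yields diagonal entries (1,1,1,1,1,1).

From H_k ≅ ker(∂_k) / im(∂_{k+1}) we obtain:

  H_0: rank C_0 − rank ∂_1 = 6 − 5 = 1, and the invariant factors of ∂_1 are all 1, so H_0 = Z.
  H_1: rank ker ∂_1 − rank ∂_2 = (12 − 5) − 6 = 1, and the invariant factors of ∂_2 are all 1, so H_1 = Z.
  H_2: rank ker ∂_2 − rank ∂_3 = (6 − 6) − 0 = 0, and there is no ∂_3, so H_2 = 0.

As a check, the Euler characteristic is 6 − 12 + 6 = 0, which agrees with 1 − 1 + 0 = 0.

H_0 = Z,  H_1 = Z,  H_2 = 0.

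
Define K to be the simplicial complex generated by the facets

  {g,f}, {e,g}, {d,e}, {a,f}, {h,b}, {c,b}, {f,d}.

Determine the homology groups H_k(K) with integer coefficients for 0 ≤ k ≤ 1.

Fix the vertex order a < b < c < d < e < f < g < h and write every simplex with vertices in increasing order. Then dim K = 1 and the simplices of K are:

  0-simplices (8): a, b, c, d, e, f, g, h
  1-simplices (7): af, bc, bh, de, df, eg, fg

Hence C_0 ≅ Z^8, C_1 ≅ Z^7.

∂_1: C_1 → C_0 maps an edge to its endpoints' difference, ∂[p,q] = q − p. For instance
  ∂bh = h − b.
The resulting 8×7 matrix has rank 6, and its Smith normal form has invariant factors (1,1,1,1,1,1).

Now H_k = ker ∂_k / im ∂_{k+1}, so:

  H_0: rank C_0 − rank ∂_1 = 8 − 6 = 2, and the invariant factors of ∂_1 are all 1, so H_0 ≅ Z^2.
  H_1: rank ker ∂_1 − rank ∂_2 = (7 − 6) − 0 = 1, and there is no ∂_2, so H_1 ≅ Z.

H_0 = Z^2,  H_1 = Z.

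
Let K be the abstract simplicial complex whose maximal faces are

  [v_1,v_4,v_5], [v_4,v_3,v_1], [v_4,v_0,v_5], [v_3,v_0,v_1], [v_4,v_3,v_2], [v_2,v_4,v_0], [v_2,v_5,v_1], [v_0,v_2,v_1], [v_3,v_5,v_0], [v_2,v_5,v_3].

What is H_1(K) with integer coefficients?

H_1 = Z/2Z.

Order the vertices as v_0 < v_1 < v_2 < v_3 < v_4 < v_5. Listing each simplex with vertices in this order, K has dimension 2 with simplices:

  0-simplices (6): [v_0], [v_1], [v_2], [v_3], [v_4], [v_5]
  1-simplices (15): (15 of them)
  2-simplices (10): [v_0,v_1,v_2], [v_0,v_1,v_3], [v_0,v_2,v_4], [v_0,v_3,v_5], [v_0,v_4,v_5], [v_1,v_2,v_5], [v_1,v_3,v_4], [v_1,v_4,v_5], [v_2,v_3,v_4], [v_2,v_3,v_5]

so the chain groups are C_0 ≅ Z^6, C_1 ≅ Z^15, C_2 ≅ Z^10.

∂_1: C_1 → C_0 is given by ∂[p,q] = [q] − [p]. For instance
  ∂[v_0,v_4] = [v_4] − [v_0].
As a 6×15 matrix over Z this has rank 5, with invariant factors (1,1,1,1,1).

∂_2: C_2 → C_1 maps a triangle to the signed sum of its edges. For instance
  ∂[v_0,v_2,v_4] = [v_2,v_4] − [v_0,v_4] + [v_0,v_2],
  ∂[v_1,v_3,v_4] = [v_3,v_4] − [v_1,v_4] + [v_1,v_3].
As a 15×10 matrix over Z this has rank 10, with invariant factors (1,1,1,1,1,1,1,1,1,2).

Computing H_k = (kernel of ∂_k) / (image of ∂_{k+1}):

  H_1: rank ker ∂_1 − rank ∂_2 = (15 − 5) − 10 = 0, and ∂_2 has invariant factor 2 > 1, so H_1 = Z/2Z.

(K is a triangulation of the real projective plane RP^2.)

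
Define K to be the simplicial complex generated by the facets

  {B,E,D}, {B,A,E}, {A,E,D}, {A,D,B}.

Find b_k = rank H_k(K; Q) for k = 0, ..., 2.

b_0 = 1, b_1 = 0, b_2 = 1.

Take the total order A < B < D < E on the vertex set. Then K (dimension 2) consists of the simplices:

  0-simplices (4): A, B, D, E
  1-simplices (6): AB, AD, AE, BD, BE, DE
  2-simplices (4): ABD, ABE, ADE, BDE

giving chain groups C_0 ≅ Z^4, C_1 ≅ Z^6, C_2 ≅ Z^4.

The boundary map ∂_1: C_1 → C_0 is given by ∂[p,q] = [q] − [p].
The 4×6 boundary matrix has rank 3 and Smith normal form diag(1,1,1).

The boundary map ∂_2: C_2 → C_1 maps a triangle to the signed sum of its edges. For instance
  ∂ABE = BE − AE + AB,
  ∂ADE = DE − AE + AD.
The 6×4 boundary matrix has rank 3 and Smith normal form diag(1,1,1).

From H_k ≅ ker(∂_k) / im(∂_{k+1}) we obtain:

  H_0: rank C_0 − rank ∂_1 = 4 − 3 = 1, and the invariant factors of ∂_1 are all 1, so H_0 ≅ Z.
  H_1: rank ker ∂_1 − rank ∂_2 = (6 − 3) − 3 = 0, and the invariant factors of ∂_2 are all 1, so H_1 ≅ 0.
  H_2: rank ker ∂_2 − rank ∂_3 = (4 − 3) − 0 = 1, and there is no ∂_3, so H_2 ≅ Z.

(K is a triangulation of the 2-sphere S^2.)

Hence the Betti numbers are b_0 = 1, b_1 = 0, b_2 = 1.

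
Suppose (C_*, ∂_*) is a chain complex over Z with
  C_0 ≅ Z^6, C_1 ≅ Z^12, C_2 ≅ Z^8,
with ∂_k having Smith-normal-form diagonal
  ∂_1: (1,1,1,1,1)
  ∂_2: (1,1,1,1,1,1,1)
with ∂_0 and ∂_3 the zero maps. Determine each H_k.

H_0: b_0 = 6 − 0 − 5 = 1; torsion from ∂_1 factors > 1: none. So H_0 = Z.
H_1: b_1 = 12 − 5 − 7 = 0; torsion from ∂_2 factors > 1: none. So H_1 = 0.
H_2: b_2 = 8 − 7 − 0 = 1; torsion from ∂_3 factors > 1: none. So H_2 = Z.

H_0 = Z,  H_1 = 0,  H_2 = Z.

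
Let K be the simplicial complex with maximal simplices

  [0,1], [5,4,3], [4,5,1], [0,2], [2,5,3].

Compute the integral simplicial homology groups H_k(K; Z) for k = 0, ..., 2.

Take the total order 0 < 1 < 2 < 3 < 4 < 5 on the vertex set. Then K (dimension 2) consists of the simplices:

  0-simplices (6): [0], [1], [2], [3], [4], [5]
  1-simplices (9): [0,1], [0,2], [1,4], [1,5], [2,3], [2,5], [3,4], [3,5], [4,5]
  2-simplices (3): [1,4,5], [2,3,5], [3,4,5]

giving chain groups C_0 ≅ Z^6, C_1 ≅ Z^9, C_2 ≅ Z^3.

Boundary ∂_1: C_1 → C_0 maps an edge to its endpoints' difference, ∂[p,q] = q − p. For instance
  ∂[1,4] = [4] − [1].
This gives a 6×9 integer matrix of rank 5; reducing to Smith normal form yields diagonal entries (1,1,1,1,1).

∂_2: C_2 → C_1 acts by ∂[p,q,r] = [q,r] − [p,r] + [p,q]. For instance
  ∂[1,4,5] = [4,5] − [1,5] + [1,4],
  ∂[3,4,5] = [4,5] − [3,5] + [3,4].
As a 9×3 matrix over Z this has rank 3, with invariant factors (1,1,1).

From H_k ≅ ker(∂_k) / im(∂_{k+1}) we obtain:

  H_0: rank C_0 − rank ∂_1 = 6 − 5 = 1, and the invariant factors of ∂_1 are all 1, so H_0 = Z.
  H_1: rank ker ∂_1 − rank ∂_2 = (9 − 5) − 3 = 1, and the invariant factors of ∂_2 are all 1, so H_1 = Z.
  H_2: rank ker ∂_2 − rank ∂_3 = (3 − 3) − 0 = 0, and there is no ∂_3, so H_2 = 0.

H_0 = Z,  H_1 = Z,  H_2 = 0.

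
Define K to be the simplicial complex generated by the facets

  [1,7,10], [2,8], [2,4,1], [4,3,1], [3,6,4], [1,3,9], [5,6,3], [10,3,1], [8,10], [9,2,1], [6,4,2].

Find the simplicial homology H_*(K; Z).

H_0 ≅ Z,  H_1 ≅ Z,  H_2 = 0.

Fix the vertex order 1 < 2 < 3 < 4 < 5 < 6 < 7 < 8 < 9 < 10 and write every simplex with vertices in increasing order. Then dim K = 2 and the simplices of K are:

  0-simplices (10): [1], [2], [3], [4], [5], [6], [7], [8], [9], [10]
  1-simplices (19): [1,2], [1,3], [1,4], [1,7], [1,9], [1,10], [2,4], [2,6], [2,8], [2,9], [3,4], [3,5], [3,6], [3,9], [3,10], [4,6], [5,6], [7,10], [8,10]
  2-simplices (9): [1,2,4], [1,2,9], [1,3,4], [1,3,9], [1,3,10], [1,7,10], [2,4,6], [3,4,6], [3,5,6]

so the chain groups are C_0 ≅ Z^10, C_1 ≅ Z^19, C_2 ≅ Z^9.

Boundary ∂_1: C_1 → C_0 is given by ∂[p,q] = [q] − [p].
The 10×19 boundary matrix has rank 9 and Smith normal form diag(1,1,1,1,1,1,1,1,1).

The boundary map ∂_2: C_2 → C_1 acts by ∂[p,q,r] = [q,r] − [p,r] + [p,q]. For instance
  ∂[1,2,9] = [2,9] − [1,9] + [1,2],
  ∂[1,3,9] = [3,9] − [1,9] + [1,3].
This gives a 19×9 integer matrix of rank 9; reducing to Smith normal form yields diagonal entries (1,1,1,1,1,1,1,1,1).

Reading off H_k = ker ∂_k / im ∂_{k+1}:

  H_0: rank C_0 − rank ∂_1 = 10 − 9 = 1, and the invariant factors of ∂_1 are all 1, so H_0 = Z.
  H_1: rank ker ∂_1 − rank ∂_2 = (19 − 9) − 9 = 1, and the invariant factors of ∂_2 are all 1, so H_1 = Z.
  H_2: rank ker ∂_2 − rank ∂_3 = (9 − 9) − 0 = 0, and there is no ∂_3, so H_2 = 0.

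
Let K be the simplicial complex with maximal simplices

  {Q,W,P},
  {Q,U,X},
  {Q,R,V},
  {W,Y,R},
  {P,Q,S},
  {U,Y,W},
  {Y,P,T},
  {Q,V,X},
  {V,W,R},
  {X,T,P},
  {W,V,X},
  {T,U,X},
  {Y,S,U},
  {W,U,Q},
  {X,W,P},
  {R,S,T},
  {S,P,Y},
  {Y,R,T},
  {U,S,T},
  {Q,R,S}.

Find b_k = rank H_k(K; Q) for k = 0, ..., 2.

b_0 = 1, b_1 = 1, b_2 = 0.

Fix the vertex order P < Q < R < S < T < U < V < W < X < Y and write every simplex with vertices in increasing order. Then dim K = 2 and the simplices of K are:

  0-simplices (10): P, Q, R, S, T, U, V, W, X, Y
  1-simplices (30): PQ, PS, PT, PW, PX, PY, QR, QS, QU, QV, QW, QX, RS, RT, RV, RW, RY, ST, SU, SY, TU, TX, TY, UW, UX, UY, VW, VX, WX, WY
  2-simplices (20): PQS, PQW, PSY, PTX, PTY, PWX, QRS, QRV, QUW, QUX, QVX, RST, RTY, RVW, RWY, STU, SUY, TUX, UWY, VWX

Hence C_0 ≅ Z^10, C_1 ≅ Z^30, C_2 ≅ Z^20.

∂_1: C_1 → C_0 maps an edge to its endpoints' difference, ∂[p,q] = q − p. For instance
  ∂RV = V − R.
This gives a 10×30 integer matrix of rank 9; reducing to Smith normal form yields diagonal entries (1,1,1,1,1,1,1,1,1).

Boundary ∂_2: C_2 → C_1 maps a triangle to the signed sum of its edges. For instance
  ∂PQW = QW − PW + PQ,
  ∂RWY = WY − RY + RW.
The resulting 30×20 matrix has rank 20, and its Smith normal form has invariant factors (1,1,1,1,1,1,1,1,1,1,1,1,1,1,1,1,1,1,1,2).

Now H_k = ker ∂_k / im ∂_{k+1}, so:

  H_0: rank C_0 − rank ∂_1 = 10 − 9 = 1, and the invariant factors of ∂_1 are all 1, so H_0 ≅ Z.
  H_1: rank ker ∂_1 − rank ∂_2 = (30 − 9) − 20 = 1, and ∂_2 has invariant factor 2 > 1, so H_1 ≅ Z × Z/2.
  H_2: rank ker ∂_2 − rank ∂_3 = (20 − 20) − 0 = 0, and there is no ∂_3, so H_2 ≅ 0.

As a check, the Euler characteristic is 10 − 30 + 20 = 0, which agrees with 1 − 1 + 0 = 0.
(K is a triangulation of the Klein bottle.)

Hence the Betti numbers are b_0 = 1, b_1 = 1, b_2 = 0.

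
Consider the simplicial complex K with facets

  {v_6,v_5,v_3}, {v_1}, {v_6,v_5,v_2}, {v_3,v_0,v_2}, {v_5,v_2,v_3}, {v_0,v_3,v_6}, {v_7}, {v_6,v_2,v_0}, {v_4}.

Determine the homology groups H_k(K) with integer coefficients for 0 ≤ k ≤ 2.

We work with the vertex ordering v_0 < v_1 < v_2 < v_3 < v_4 < v_5 < v_6 < v_7. The simplices of K, each written with vertices in increasing order, are:

  0-simplices (8): [v_0], [v_1], [v_2], [v_3], [v_4], [v_5], [v_6], [v_7]
  1-simplices (9): [v_0,v_2], [v_0,v_3], [v_0,v_6], [v_2,v_3], [v_2,v_5], [v_2,v_6], [v_3,v_5], [v_3,v_6], [v_5,v_6]
  2-simplices (6): [v_0,v_2,v_3], [v_0,v_2,v_6], [v_0,v_3,v_6], [v_2,v_3,v_5], [v_2,v_5,v_6], [v_3,v_5,v_6]

giving chain groups C_0 ≅ Z^8, C_1 ≅ Z^9, C_2 ≅ Z^6.

∂_1: C_1 → C_0 maps an edge to its endpoints' difference, ∂[p,q] = q − p. For instance
  ∂[v_5,v_6] = [v_6] − [v_5].
This gives a 8×9 integer matrix of rank 4; reducing to Smith normal form yields diagonal entries (1,1,1,1).

∂_2: C_2 → C_1 maps a triangle to the signed sum of its edges. For instance
  ∂[v_2,v_5,v_6] = [v_5,v_6] − [v_2,v_6] + [v_2,v_5],
  ∂[v_3,v_5,v_6] = [v_5,v_6] − [v_3,v_6] + [v_3,v_5].
As a 9×6 matrix over Z this has rank 5, with invariant factors (1,1,1,1,1).

From H_k ≅ ker(∂_k) / im(∂_{k+1}) we obtain:

  H_0: rank C_0 − rank ∂_1 = 8 − 4 = 4, and the invariant factors of ∂_1 are all 1, so H_0 ≅ Z^4.
  H_1: rank ker ∂_1 − rank ∂_2 = (9 − 4) − 5 = 0, and the invariant factors of ∂_2 are all 1, so H_1 ≅ 0.
  H_2: rank ker ∂_2 − rank ∂_3 = (6 − 5) − 0 = 1, and there is no ∂_3, so H_2 ≅ Z.

As a check, the Euler characteristic is 8 − 9 + 6 = 5, which agrees with 4 − 0 + 1 = 5.

H_0 = Z^4,  H_1 = 0,  H_2 = Z.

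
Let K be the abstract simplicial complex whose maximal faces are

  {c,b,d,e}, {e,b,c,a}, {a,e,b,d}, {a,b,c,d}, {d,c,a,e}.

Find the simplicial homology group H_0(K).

Fix the vertex order a < b < c < d < e and write every simplex with vertices in increasing order. Then dim K = 3 and the simplices of K are:

  0-simplices (5): a, b, c, d, e
  1-simplices (10): ab, ac, ad, ae, bc, bd, be, cd, ce, de
  2-simplices (10): abc, abd, abe, acd, ace, ade, bcd, bce, bde, cde
  3-simplices (5): abcd, abce, abde, acde, bcde

so the chain groups are C_0 ≅ Z^5, C_1 ≅ Z^10, C_2 ≅ Z^10, C_3 ≅ Z^5.

∂_1: C_1 → C_0 sends each edge [p,q] (with p < q) to q − p. For instance
  ∂ae = e − a.
This gives a 5×10 integer matrix of rank 4; reducing to Smith normal form yields diagonal entries (1,1,1,1).

Boundary ∂_2: C_2 → C_1 maps a triangle to the signed sum of its edges. For instance
  ∂cde = de − ce + cd,
  ∂abd = bd − ad + ab.
This gives a 10×10 integer matrix of rank 6; reducing to Smith normal form yields diagonal entries (1,1,1,1,1,1).

∂_3: C_3 → C_2 sends each 3-simplex σ to the alternating sum Σ_i (−1)^i (σ with its i-th vertex removed). For instance
  ∂acde = cde − ade + ace − acd,
  ∂abce = bce − ace + abe − abc.
The 10×5 boundary matrix has rank 4 and Smith normal form diag(1,1,1,1).

From H_k ≅ ker(∂_k) / im(∂_{k+1}) we obtain:

  H_0: rank C_0 − rank ∂_1 = 5 − 4 = 1, and the invariant factors of ∂_1 are all 1, so H_0 = Z.

(K is a triangulation of the 3-sphere S^3.)

H_0 ≅ Z.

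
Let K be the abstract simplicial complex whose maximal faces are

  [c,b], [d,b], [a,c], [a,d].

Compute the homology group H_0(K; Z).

H_0 = Z.

We work with the vertex ordering a < b < c < d. The simplices of K, each written with vertices in increasing order, are:

  0-simplices (4): a, b, c, d
  1-simplices (4): ac, ad, bc, bd

Hence C_0 ≅ Z^4, C_1 ≅ Z^4.

Boundary ∂_1: C_1 → C_0 is given by ∂[p,q] = [q] − [p].
The 4×4 boundary matrix has rank 3 and Smith normal form diag(1,1,1).

Now H_k = ker ∂_k / im ∂_{k+1}, so:

  H_0: rank C_0 − rank ∂_1 = 4 − 3 = 1, and the invariant factors of ∂_1 are all 1, so H_0 = Z.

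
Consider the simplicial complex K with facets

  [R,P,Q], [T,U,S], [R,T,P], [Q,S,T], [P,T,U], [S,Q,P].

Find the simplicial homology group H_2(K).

Take the total order P < Q < R < S < T < U on the vertex set. Then K (dimension 2) consists of the simplices:

  0-simplices (6): P, Q, R, S, T, U
  1-simplices (12): PQ, PR, PS, PT, PU, QR, QS, QT, RT, ST, SU, TU
  2-simplices (6): PQR, PQS, PRT, PTU, QST, STU

so the chain groups are C_0 ≅ Z^6, C_1 ≅ Z^12, C_2 ≅ Z^6.

∂_1: C_1 → C_0 sends each edge [p,q] (with p < q) to q − p.
The 6×12 boundary matrix has rank 5 and Smith normal form diag(1,1,1,1,1).

Boundary ∂_2: C_2 → C_1 maps a triangle to the signed sum of its edges. For instance
  ∂PQS = QS − PS + PQ,
  ∂STU = TU − SU + ST.
The resulting 12×6 matrix has rank 6, and its Smith normal form has invariant factors (1,1,1,1,1,1).

Now H_k = ker ∂_k / im ∂_{k+1}, so:

  H_2: rank ker ∂_2 − rank ∂_3 = (6 − 6) − 0 = 0, and there is no ∂_3, so H_2 = 0.

H_2 ≅ 0.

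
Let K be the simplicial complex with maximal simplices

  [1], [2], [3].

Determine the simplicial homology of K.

H_0 ≅ Z^3.

Fix the vertex order 1 < 2 < 3 and write every simplex with vertices in increasing order. Then dim K = 0 and the simplices of K are:

  0-simplices (3): [1], [2], [3]

giving chain groups C_0 ≅ Z^3.

Reading off H_k = ker ∂_k / im ∂_{k+1}:

  H_0: rank C_0 − rank ∂_1 = 3 − 0 = 3, and there is no ∂_1, so H_0 = Z^3.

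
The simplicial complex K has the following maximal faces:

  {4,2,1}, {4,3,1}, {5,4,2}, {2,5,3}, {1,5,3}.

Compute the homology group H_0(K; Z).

Take the total order 1 < 2 < 3 < 4 < 5 on the vertex set. Then K (dimension 2) consists of the simplices:

  0-simplices (5): [1], [2], [3], [4], [5]
  1-simplices (10): [1,2], [1,3], [1,4], [1,5], [2,3], [2,4], [2,5], [3,4], [3,5], [4,5]
  2-simplices (5): [1,2,4], [1,3,4], [1,3,5], [2,3,5], [2,4,5]

so the chain groups are C_0 ≅ Z^5, C_1 ≅ Z^10, C_2 ≅ Z^5.

∂_1: C_1 → C_0 is given by ∂[p,q] = [q] − [p]. For instance
  ∂[2,5] = [5] − [2].
This gives a 5×10 integer matrix of rank 4; reducing to Smith normal form yields diagonal entries (1,1,1,1).

∂_2: C_2 → C_1 maps a triangle to the signed sum of its edges. For instance
  ∂[2,3,5] = [3,5] − [2,5] + [2,3],
  ∂[1,2,4] = [2,4] − [1,4] + [1,2].
The resulting 10×5 matrix has rank 5, and its Smith normal form has invariant factors (1,1,1,1,1).

Reading off H_k = ker ∂_k / im ∂_{k+1}:

  H_0: rank C_0 − rank ∂_1 = 5 − 4 = 1, and the invariant factors of ∂_1 are all 1, so H_0 ≅ Z.

(K is a triangulation of the Möbius band.)

H_0 = Z.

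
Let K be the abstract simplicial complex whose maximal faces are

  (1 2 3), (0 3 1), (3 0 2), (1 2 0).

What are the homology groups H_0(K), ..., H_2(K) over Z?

Order the vertices as 0 < 1 < 2 < 3. Listing each simplex with vertices in this order, K has dimension 2 with simplices:

  0-simplices (4): [0], [1], [2], [3]
  1-simplices (6): [0,1], [0,2], [0,3], [1,2], [1,3], [2,3]
  2-simplices (4): [0,1,2], [0,1,3], [0,2,3], [1,2,3]

Hence C_0 ≅ Z^4, C_1 ≅ Z^6, C_2 ≅ Z^4.

The boundary map ∂_1: C_1 → C_0 is given by ∂[p,q] = [q] − [p]. For instance
  ∂[1,2] = [2] − [1].
The 4×6 boundary matrix has rank 3 and Smith normal form diag(1,1,1).

The boundary map ∂_2: C_2 → C_1 sends each 2-simplex [p,q,r] to [q,r] − [p,r] + [p,q]. For instance
  ∂[0,1,2] = [1,2] − [0,2] + [0,1],
  ∂[1,2,3] = [2,3] − [1,3] + [1,2].
The 6×4 boundary matrix has rank 3 and Smith normal form diag(1,1,1).

From H_k ≅ ker(∂_k) / im(∂_{k+1}) we obtain:

  H_0: rank C_0 − rank ∂_1 = 4 − 3 = 1, and the invariant factors of ∂_1 are all 1, so H_0 = Z.
  H_1: rank ker ∂_1 − rank ∂_2 = (6 − 3) − 3 = 0, and the invariant factors of ∂_2 are all 1, so H_1 = 0.
  H_2: rank ker ∂_2 − rank ∂_3 = (4 − 3) − 0 = 1, and there is no ∂_3, so H_2 = Z.

H_0 = Z,  H_1 = 0,  H_2 = Z.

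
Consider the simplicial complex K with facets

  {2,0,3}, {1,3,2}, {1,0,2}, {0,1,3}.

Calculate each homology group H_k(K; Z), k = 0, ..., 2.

H_0 = Z,  H_1 = 0,  H_2 = Z.

K has 4 vertices, 6 edges, 4 triangles.
rank ∂_0 = 0, rank ∂_1 = 3 ⇒ b_0 = 4 − 0 − 3 = 1; all invariant factors of ∂_1 are 1 so no torsion. So H_0 = Z.
rank ∂_1 = 3, rank ∂_2 = 3 ⇒ b_1 = 6 − 3 − 3 = 0; all invariant factors of ∂_2 are 1 so no torsion. So H_1 = 0.
rank ∂_2 = 3, rank ∂_3 = 0 ⇒ b_2 = 4 − 3 − 0 = 1. So H_2 = Z.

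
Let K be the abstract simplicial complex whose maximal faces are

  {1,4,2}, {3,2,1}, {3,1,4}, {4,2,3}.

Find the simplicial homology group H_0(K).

H_0 = Z.

Take the total order 1 < 2 < 3 < 4 on the vertex set. Then K (dimension 2) consists of the simplices:

  0-simplices (4): [1], [2], [3], [4]
  1-simplices (6): [1,2], [1,3], [1,4], [2,3], [2,4], [3,4]
  2-simplices (4): [1,2,3], [1,2,4], [1,3,4], [2,3,4]

so the chain groups are C_0 ≅ Z^4, C_1 ≅ Z^6, C_2 ≅ Z^4.

Boundary ∂_1: C_1 → C_0 maps an edge to its endpoints' difference, ∂[p,q] = q − p.
The resulting 4×6 matrix has rank 3, and its Smith normal form has invariant factors (1,1,1).

Boundary ∂_2: C_2 → C_1 sends each 2-simplex [p,q,r] to [q,r] − [p,r] + [p,q]. For instance
  ∂[1,2,4] = [2,4] − [1,4] + [1,2],
  ∂[1,3,4] = [3,4] − [1,4] + [1,3].
As a 6×4 matrix over Z this has rank 3, with invariant factors (1,1,1).

Reading off H_k = ker ∂_k / im ∂_{k+1}:

  H_0: rank C_0 − rank ∂_1 = 4 − 3 = 1, and the invariant factors of ∂_1 are all 1, so H_0 ≅ Z.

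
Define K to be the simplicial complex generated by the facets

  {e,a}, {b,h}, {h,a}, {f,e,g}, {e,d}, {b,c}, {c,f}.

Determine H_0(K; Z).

H_0 = Z.

Fix the vertex order a < b < c < d < e < f < g < h and write every simplex with vertices in increasing order. Then dim K = 2 and the simplices of K are:

  0-simplices (8): a, b, c, d, e, f, g, h
  1-simplices (9): ae, ah, bc, bh, cf, de, ef, eg, fg
  2-simplices (1): efg

giving chain groups C_0 ≅ Z^8, C_1 ≅ Z^9, C_2 ≅ Z^1.

Boundary ∂_1: C_1 → C_0 sends each edge [p,q] (with p < q) to q − p. For instance
  ∂bc = c − b.
The resulting 8×9 matrix has rank 7, and its Smith normal form has invariant factors (1,1,1,1,1,1,1).

The boundary map ∂_2: C_2 → C_1 sends each 2-simplex [p,q,r] to [q,r] − [p,r] + [p,q]. For instance
  ∂efg = fg − eg + ef.
As a 9×1 matrix over Z this has rank 1, with invariant factors (1).

From H_k ≅ ker(∂_k) / im(∂_{k+1}) we obtain:

  H_0: rank C_0 − rank ∂_1 = 8 − 7 = 1, and the invariant factors of ∂_1 are all 1, so H_0 = Z.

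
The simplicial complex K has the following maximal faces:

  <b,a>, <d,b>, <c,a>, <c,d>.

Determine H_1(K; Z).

K has 4 vertices, 4 edges.
rank ∂_1 = 3, rank ∂_2 = 0 ⇒ b_1 = 4 − 3 − 0 = 1. So H_1 = Z.

H_1 ≅ Z.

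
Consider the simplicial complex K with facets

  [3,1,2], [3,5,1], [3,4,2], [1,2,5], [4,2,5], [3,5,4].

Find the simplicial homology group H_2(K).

H_2 ≅ Z.

Take the total order 1 < 2 < 3 < 4 < 5 on the vertex set. Then K (dimension 2) consists of the simplices:

  0-simplices (5): [1], [2], [3], [4], [5]
  1-simplices (9): [1,2], [1,3], [1,5], [2,3], [2,4], [2,5], [3,4], [3,5], [4,5]
  2-simplices (6): [1,2,3], [1,2,5], [1,3,5], [2,3,4], [2,4,5], [3,4,5]

so the chain groups are C_0 ≅ Z^5, C_1 ≅ Z^9, C_2 ≅ Z^6.

∂_1: C_1 → C_0 is given by ∂[p,q] = [q] − [p]. For instance
  ∂[1,3] = [3] − [1].
The resulting 5×9 matrix has rank 4, and its Smith normal form has invariant factors (1,1,1,1).

The boundary map ∂_2: C_2 → C_1 sends each 2-simplex [p,q,r] to [q,r] − [p,r] + [p,q]. For instance
  ∂[1,2,3] = [2,3] − [1,3] + [1,2],
  ∂[2,4,5] = [4,5] − [2,5] + [2,4].
The 9×6 boundary matrix has rank 5 and Smith normal form diag(1,1,1,1,1).

From H_k ≅ ker(∂_k) / im(∂_{k+1}) we obtain:

  H_2: rank ker ∂_2 − rank ∂_3 = (6 − 5) − 0 = 1, and there is no ∂_3, so H_2 ≅ Z.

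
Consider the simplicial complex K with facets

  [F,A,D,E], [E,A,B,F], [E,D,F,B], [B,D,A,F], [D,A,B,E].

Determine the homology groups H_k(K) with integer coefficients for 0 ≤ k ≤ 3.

H_0 ≅ Z,  H_1 = 0,  H_2 = 0,  H_3 ≅ Z.

Fix the vertex order A < B < D < E < F and write every simplex with vertices in increasing order. Then dim K = 3 and the simplices of K are:

  0-simplices (5): A, B, D, E, F
  1-simplices (10): AB, AD, AE, AF, BD, BE, BF, DE, DF, EF
  2-simplices (10): ABD, ABE, ABF, ADE, ADF, AEF, BDE, BDF, BEF, DEF
  3-simplices (5): ABDE, ABDF, ABEF, ADEF, BDEF

so the chain groups are C_0 ≅ Z^5, C_1 ≅ Z^10, C_2 ≅ Z^10, C_3 ≅ Z^5.

Boundary ∂_1: C_1 → C_0 is given by ∂[p,q] = [q] − [p].
As a 5×10 matrix over Z this has rank 4, with invariant factors (1,1,1,1).

∂_2: C_2 → C_1 maps a triangle to the signed sum of its edges. For instance
  ∂ABD = BD − AD + AB,
  ∂AEF = EF − AF + AE.
This gives a 10×10 integer matrix of rank 6; reducing to Smith normal form yields diagonal entries (1,1,1,1,1,1).

The boundary map ∂_3: C_3 → C_2 sends each 3-simplex σ to the alternating sum Σ_i (−1)^i (σ with its i-th vertex removed). For instance
  ∂ABDE = BDE − ADE + ABE − ABD,
  ∂ABEF = BEF − AEF + ABF − ABE.
The 10×5 boundary matrix has rank 4 and Smith normal form diag(1,1,1,1).

Now H_k = ker ∂_k / im ∂_{k+1}, so:

  H_0: rank C_0 − rank ∂_1 = 5 − 4 = 1, and the invariant factors of ∂_1 are all 1, so H_0 = Z.
  H_1: rank ker ∂_1 − rank ∂_2 = (10 − 4) − 6 = 0, and the invariant factors of ∂_2 are all 1, so H_1 = 0.
  H_2: rank ker ∂_2 − rank ∂_3 = (10 − 6) − 4 = 0, and the invariant factors of ∂_3 are all 1, so H_2 = 0.
  H_3: rank ker ∂_3 − rank ∂_4 = (5 − 4) − 0 = 1, and there is no ∂_4, so H_3 = Z.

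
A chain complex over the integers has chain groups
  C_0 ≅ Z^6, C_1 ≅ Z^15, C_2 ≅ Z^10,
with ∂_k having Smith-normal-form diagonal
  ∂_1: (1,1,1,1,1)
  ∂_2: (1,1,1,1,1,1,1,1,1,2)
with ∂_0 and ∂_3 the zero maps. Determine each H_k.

H_0 ≅ Z,  H_1 ≅ Z/2,  H_2 = 0.

H_0: b_0 = 6 − 0 − 5 = 1; torsion from ∂_1 factors > 1: none. So H_0 ≅ Z.
H_1: b_1 = 15 − 5 − 10 = 0; torsion from ∂_2 factors > 1: [2]. So H_1 ≅ Z/2.
H_2: b_2 = 10 − 10 − 0 = 0; torsion from ∂_3 factors > 1: none. So H_2 ≅ 0.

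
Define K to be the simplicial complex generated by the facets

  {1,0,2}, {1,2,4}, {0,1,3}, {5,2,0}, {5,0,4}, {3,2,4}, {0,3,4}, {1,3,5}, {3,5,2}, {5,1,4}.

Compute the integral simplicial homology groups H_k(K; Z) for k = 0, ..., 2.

H_0 = Z,  H_1 = Z/2Z,  H_2 = 0.

Take the total order 0 < 1 < 2 < 3 < 4 < 5 on the vertex set. Then K (dimension 2) consists of the simplices:

  0-simplices (6): [0], [1], [2], [3], [4], [5]
  1-simplices (15): [0,1], [0,2], [0,3], [0,4], [0,5], [1,2], [1,3], [1,4], [1,5], [2,3], [2,4], [2,5], [3,4], [3,5], [4,5]
  2-simplices (10): [0,1,2], [0,1,3], [0,2,5], [0,3,4], [0,4,5], [1,2,4], [1,3,5], [1,4,5], [2,3,4], [2,3,5]

Hence C_0 ≅ Z^6, C_1 ≅ Z^15, C_2 ≅ Z^10.

Boundary ∂_1: C_1 → C_0 is given by ∂[p,q] = [q] − [p]. For instance
  ∂[1,5] = [5] − [1].
The 6×15 boundary matrix has rank 5 and Smith normal form diag(1,1,1,1,1).

∂_2: C_2 → C_1 maps a triangle to the signed sum of its edges. For instance
  ∂[1,2,4] = [2,4] − [1,4] + [1,2],
  ∂[2,3,4] = [3,4] − [2,4] + [2,3].
The resulting 15×10 matrix has rank 10, and its Smith normal form has invariant factors (1,1,1,1,1,1,1,1,1,2).

From H_k ≅ ker(∂_k) / im(∂_{k+1}) we obtain:

  H_0: rank C_0 − rank ∂_1 = 6 − 5 = 1, and the invariant factors of ∂_1 are all 1, so H_0 = Z.
  H_1: rank ker ∂_1 − rank ∂_2 = (15 − 5) − 10 = 0, and ∂_2 has invariant factor 2 > 1, so H_1 = Z/2Z.
  H_2: rank ker ∂_2 − rank ∂_3 = (10 − 10) − 0 = 0, and there is no ∂_3, so H_2 = 0.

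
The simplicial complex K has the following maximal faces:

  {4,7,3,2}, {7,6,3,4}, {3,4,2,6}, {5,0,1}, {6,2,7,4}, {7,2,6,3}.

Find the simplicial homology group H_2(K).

We work with the vertex ordering 0 < 1 < 2 < 3 < 4 < 5 < 6 < 7. The simplices of K, each written with vertices in increasing order, are:

  0-simplices (8): [0], [1], [2], [3], [4], [5], [6], [7]
  1-simplices (13): [0,1], [0,5], [1,5], [2,3], [2,4], [2,6], [2,7], [3,4], [3,6], [3,7], [4,6], [4,7], [6,7]
  2-simplices (11): [0,1,5], [2,3,4], [2,3,6], [2,3,7], [2,4,6], [2,4,7], [2,6,7], [3,4,6], [3,4,7], [3,6,7], [4,6,7]
  3-simplices (5): [2,3,4,6], [2,3,4,7], [2,3,6,7], [2,4,6,7], [3,4,6,7]

so the chain groups are C_0 ≅ Z^8, C_1 ≅ Z^13, C_2 ≅ Z^11, C_3 ≅ Z^5.

∂_1: C_1 → C_0 maps an edge to its endpoints' difference, ∂[p,q] = q − p.
As a 8×13 matrix over Z this has rank 6, with invariant factors (1,1,1,1,1,1).

Boundary ∂_2: C_2 → C_1 sends each 2-simplex [p,q,r] to [q,r] − [p,r] + [p,q]. For instance
  ∂[3,6,7] = [6,7] − [3,7] + [3,6],
  ∂[2,3,6] = [3,6] − [2,6] + [2,3].
The 13×11 boundary matrix has rank 7 and Smith normal form diag(1,1,1,1,1,1,1).

∂_3: C_3 → C_2 sends each 3-simplex σ to the alternating sum Σ_i (−1)^i (σ with its i-th vertex removed). For instance
  ∂[3,4,6,7] = [4,6,7] − [3,6,7] + [3,4,7] − [3,4,6],
  ∂[2,4,6,7] = [4,6,7] − [2,6,7] + [2,4,7] − [2,4,6].
The 11×5 boundary matrix has rank 4 and Smith normal form diag(1,1,1,1).

From H_k ≅ ker(∂_k) / im(∂_{k+1}) we obtain:

  H_2: rank ker ∂_2 − rank ∂_3 = (11 − 7) − 4 = 0, and the invariant factors of ∂_3 are all 1, so H_2 ≅ 0.

(K is a triangulation of the disjoint union of the 2-simplex and the 3-sphere S^3.)

H_2 ≅ 0.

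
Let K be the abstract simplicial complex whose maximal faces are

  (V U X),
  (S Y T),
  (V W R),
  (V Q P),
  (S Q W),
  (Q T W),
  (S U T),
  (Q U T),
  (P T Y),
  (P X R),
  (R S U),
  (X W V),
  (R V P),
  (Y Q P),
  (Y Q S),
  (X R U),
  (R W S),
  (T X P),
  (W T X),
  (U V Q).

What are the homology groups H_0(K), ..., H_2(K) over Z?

We work with the vertex ordering P < Q < R < S < T < U < V < W < X < Y. The simplices of K, each written with vertices in increasing order, are:

  0-simplices (10): P, Q, R, S, T, U, V, W, X, Y
  1-simplices (30): PQ, PR, PT, PV, PX, PY, QS, QT, QU, QV, QW, QY, RS, RU, RV, RW, RX, ST, SU, SW, SY, TU, TW, TX, TY, UV, UX, VW, VX, WX
  2-simplices (20): PQV, PQY, PRV, PRX, PTX, PTY, QSW, QSY, QTU, QTW, QUV, RSU, RSW, RUX, RVW, STU, STY, TWX, UVX, VWX

giving chain groups C_0 ≅ Z^10, C_1 ≅ Z^30, C_2 ≅ Z^20.

∂_1: C_1 → C_0 is given by ∂[p,q] = [q] − [p]. For instance
  ∂UX = X − U.
The 10×30 boundary matrix has rank 9 and Smith normal form diag(1,1,1,1,1,1,1,1,1).

∂_2: C_2 → C_1 sends each 2-simplex [p,q,r] to [q,r] − [p,r] + [p,q]. For instance
  ∂PTX = TX − PX + PT,
  ∂QSY = SY − QY + QS.
The 30×20 boundary matrix has rank 20 and Smith normal form diag(1,1,1,1,1,1,1,1,1,1,1,1,1,1,1,1,1,1,1,2).

Reading off H_k = ker ∂_k / im ∂_{k+1}:

  H_0: rank C_0 − rank ∂_1 = 10 − 9 = 1, and the invariant factors of ∂_1 are all 1, so H_0 ≅ Z.
  H_1: rank ker ∂_1 − rank ∂_2 = (30 − 9) − 20 = 1, and ∂_2 has invariant factor 2 > 1, so H_1 ≅ Z ⊕ Z_2.
  H_2: rank ker ∂_2 − rank ∂_3 = (20 − 20) − 0 = 0, and there is no ∂_3, so H_2 ≅ 0.

(K is a triangulation of the Klein bottle.)

H_0 = Z,  H_1 = Z ⊕ Z_2,  H_2 = 0.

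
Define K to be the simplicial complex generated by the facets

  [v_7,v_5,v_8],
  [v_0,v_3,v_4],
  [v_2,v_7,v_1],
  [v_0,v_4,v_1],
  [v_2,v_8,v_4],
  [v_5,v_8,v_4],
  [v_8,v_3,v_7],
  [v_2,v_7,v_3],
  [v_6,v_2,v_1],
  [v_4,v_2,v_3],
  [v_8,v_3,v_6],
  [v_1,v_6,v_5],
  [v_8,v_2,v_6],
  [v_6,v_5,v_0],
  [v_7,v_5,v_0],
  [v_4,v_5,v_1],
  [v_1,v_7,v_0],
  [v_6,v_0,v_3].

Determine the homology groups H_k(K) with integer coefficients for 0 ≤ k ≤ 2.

We work with the vertex ordering v_0 < v_1 < v_2 < v_3 < v_4 < v_5 < v_6 < v_7 < v_8. The simplices of K, each written with vertices in increasing order, are:

  0-simplices (9): [v_0], [v_1], [v_2], [v_3], [v_4], [v_5], [v_6], [v_7], [v_8]
  1-simplices (27): (27 of them)
  2-simplices (18): (18 of them)

Hence C_0 ≅ Z^9, C_1 ≅ Z^27, C_2 ≅ Z^18.

∂_1: C_1 → C_0 is given by ∂[p,q] = [q] − [p]. For instance
  ∂[v_0,v_6] = [v_6] − [v_0].
The 9×27 boundary matrix has rank 8 and Smith normal form diag(1,1,1,1,1,1,1,1).

Boundary ∂_2: C_2 → C_1 acts by ∂[p,q,r] = [q,r] − [p,r] + [p,q]. For instance
  ∂[v_2,v_3,v_4] = [v_3,v_4] − [v_2,v_4] + [v_2,v_3],
  ∂[v_3,v_6,v_8] = [v_6,v_8] − [v_3,v_8] + [v_3,v_6].
As a 27×18 matrix over Z this has rank 18, with invariant factors (1,1,1,1,1,1,1,1,1,1,1,1,1,1,1,1,1,2).

Computing H_k = (kernel of ∂_k) / (image of ∂_{k+1}):

  H_0: rank C_0 − rank ∂_1 = 9 − 8 = 1, and the invariant factors of ∂_1 are all 1, so H_0 = Z.
  H_1: rank ker ∂_1 − rank ∂_2 = (27 − 8) − 18 = 1, and ∂_2 has invariant factor 2 > 1, so H_1 = Z ⊕ Z/2.
  H_2: rank ker ∂_2 − rank ∂_3 = (18 − 18) − 0 = 0, and there is no ∂_3, so H_2 = 0.

(K is a triangulation of the Klein bottle.)

H_0 ≅ Z,  H_1 ≅ Z ⊕ Z/2,  H_2 = 0.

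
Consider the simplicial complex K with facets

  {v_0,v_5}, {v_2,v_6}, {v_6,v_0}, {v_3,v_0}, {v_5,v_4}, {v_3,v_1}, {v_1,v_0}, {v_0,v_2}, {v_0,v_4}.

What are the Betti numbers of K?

b_0 = 1, b_1 = 3.

We work with the vertex ordering v_0 < v_1 < v_2 < v_3 < v_4 < v_5 < v_6. The simplices of K, each written with vertices in increasing order, are:

  0-simplices (7): [v_0], [v_1], [v_2], [v_3], [v_4], [v_5], [v_6]
  1-simplices (9): [v_0,v_1], [v_0,v_2], [v_0,v_3], [v_0,v_4], [v_0,v_5], [v_0,v_6], [v_1,v_3], [v_2,v_6], [v_4,v_5]

so the chain groups are C_0 ≅ Z^7, C_1 ≅ Z^9.

The boundary map ∂_1: C_1 → C_0 is given by ∂[p,q] = [q] − [p]. For instance
  ∂[v_0,v_3] = [v_3] − [v_0].
As a 7×9 matrix over Z this has rank 6, with invariant factors (1,1,1,1,1,1).

From H_k ≅ ker(∂_k) / im(∂_{k+1}) we obtain:

  H_0: rank C_0 − rank ∂_1 = 7 − 6 = 1, and the invariant factors of ∂_1 are all 1, so H_0 = Z.
  H_1: rank ker ∂_1 − rank ∂_2 = (9 − 6) − 0 = 3, and there is no ∂_2, so H_1 = Z^3.

Hence the Betti numbers are b_0 = 1, b_1 = 3.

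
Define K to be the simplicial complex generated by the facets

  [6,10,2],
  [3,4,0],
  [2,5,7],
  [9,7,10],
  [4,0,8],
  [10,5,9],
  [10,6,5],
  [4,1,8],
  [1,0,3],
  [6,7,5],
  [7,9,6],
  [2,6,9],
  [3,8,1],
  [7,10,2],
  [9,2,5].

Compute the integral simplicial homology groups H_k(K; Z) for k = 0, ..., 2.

H_0 ≅ Z^2,  H_1 ≅ Z × Z/2,  H_2 = 0.

Take the total order 0 < 1 < 2 < 3 < 4 < 5 < 6 < 7 < 8 < 9 < 10 on the vertex set. Then K (dimension 2) consists of the simplices:

  0-simplices (11): [0], [1], [2], [3], [4], [5], [6], [7], [8], [9], [10]
  1-simplices (25): (25 of them)
  2-simplices (15): [0,1,3], [0,3,4], [0,4,8], [1,3,8], [1,4,8], [2,5,7], [2,5,9], [2,6,9], [2,6,10], [2,7,10], [5,6,7], [5,6,10], [5,9,10], [6,7,9], [7,9,10]

Hence C_0 ≅ Z^11, C_1 ≅ Z^25, C_2 ≅ Z^15.

Boundary ∂_1: C_1 → C_0 is given by ∂[p,q] = [q] − [p]. For instance
  ∂[2,6] = [6] − [2].
This gives a 11×25 integer matrix of rank 9; reducing to Smith normal form yields diagonal entries (1,1,1,1,1,1,1,1,1).

Boundary ∂_2: C_2 → C_1 sends each 2-simplex [p,q,r] to [q,r] − [p,r] + [p,q]. For instance
  ∂[2,6,9] = [6,9] − [2,9] + [2,6],
  ∂[2,5,9] = [5,9] − [2,9] + [2,5].
As a 25×15 matrix over Z this has rank 15, with invariant factors (1,1,1,1,1,1,1,1,1,1,1,1,1,1,2).

From H_k ≅ ker(∂_k) / im(∂_{k+1}) we obtain:

  H_0: rank C_0 − rank ∂_1 = 11 − 9 = 2, and the invariant factors of ∂_1 are all 1, so H_0 = Z^2.
  H_1: rank ker ∂_1 − rank ∂_2 = (25 − 9) − 15 = 1, and ∂_2 has invariant factor 2 > 1, so H_1 = Z × Z/2.
  H_2: rank ker ∂_2 − rank ∂_3 = (15 − 15) − 0 = 0, and there is no ∂_3, so H_2 = 0.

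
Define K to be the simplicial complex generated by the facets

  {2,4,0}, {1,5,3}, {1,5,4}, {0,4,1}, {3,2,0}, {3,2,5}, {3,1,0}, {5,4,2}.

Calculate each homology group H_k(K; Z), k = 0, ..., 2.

H_0 ≅ Z,  H_1 = 0,  H_2 ≅ Z.

Fix the vertex order 0 < 1 < 2 < 3 < 4 < 5 and write every simplex with vertices in increasing order. Then dim K = 2 and the simplices of K are:

  0-simplices (6): [0], [1], [2], [3], [4], [5]
  1-simplices (12): [0,1], [0,2], [0,3], [0,4], [1,3], [1,4], [1,5], [2,3], [2,4], [2,5], [3,5], [4,5]
  2-simplices (8): [0,1,3], [0,1,4], [0,2,3], [0,2,4], [1,3,5], [1,4,5], [2,3,5], [2,4,5]

Hence C_0 ≅ Z^6, C_1 ≅ Z^12, C_2 ≅ Z^8.

∂_1: C_1 → C_0 sends each edge [p,q] (with p < q) to q − p. For instance
  ∂[0,1] = [1] − [0].
The resulting 6×12 matrix has rank 5, and its Smith normal form has invariant factors (1,1,1,1,1).

The boundary map ∂_2: C_2 → C_1 maps a triangle to the signed sum of its edges. For instance
  ∂[2,3,5] = [3,5] − [2,5] + [2,3],
  ∂[2,4,5] = [4,5] − [2,5] + [2,4].
The resulting 12×8 matrix has rank 7, and its Smith normal form has invariant factors (1,1,1,1,1,1,1).

Computing H_k = (kernel of ∂_k) / (image of ∂_{k+1}):

  H_0: rank C_0 − rank ∂_1 = 6 − 5 = 1, and the invariant factors of ∂_1 are all 1, so H_0 = Z.
  H_1: rank ker ∂_1 − rank ∂_2 = (12 − 5) − 7 = 0, and the invariant factors of ∂_2 are all 1, so H_1 = 0.
  H_2: rank ker ∂_2 − rank ∂_3 = (8 − 7) − 0 = 1, and there is no ∂_3, so H_2 = Z.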